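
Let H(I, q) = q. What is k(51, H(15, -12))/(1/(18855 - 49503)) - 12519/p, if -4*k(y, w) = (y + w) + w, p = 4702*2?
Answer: 1945430577/9404 ≈ 2.0687e+5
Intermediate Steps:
p = 9404
k(y, w) = -w/2 - y/4 (k(y, w) = -((y + w) + w)/4 = -((w + y) + w)/4 = -(y + 2*w)/4 = -w/2 - y/4)
k(51, H(15, -12))/(1/(18855 - 49503)) - 12519/p = (-½*(-12) - ¼*51)/(1/(18855 - 49503)) - 12519/9404 = (6 - 51/4)/(1/(-30648)) - 12519*1/9404 = -27/(4*(-1/30648)) - 12519/9404 = -27/4*(-30648) - 12519/9404 = 206874 - 12519/9404 = 1945430577/9404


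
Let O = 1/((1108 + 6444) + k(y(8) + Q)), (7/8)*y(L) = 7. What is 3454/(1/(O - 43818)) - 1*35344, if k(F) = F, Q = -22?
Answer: -570561454877/3769 ≈ -1.5138e+8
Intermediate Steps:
y(L) = 8 (y(L) = (8/7)*7 = 8)
O = 1/7538 (O = 1/((1108 + 6444) + (8 - 22)) = 1/(7552 - 14) = 1/7538 ≈ 0.00013266)
3454/(1/(O - 43818)) - 1*35344 = 3454/(1/(1/7538 - 43818)) - 1*35344 = 3454/(1/(-330300083/7538)) - 35344 = 3454/(-7538/330300083) - 35344 = 3454*(-330300083/7538) - 35344 = -570428243341/3769 - 35344 = -570561454877/3769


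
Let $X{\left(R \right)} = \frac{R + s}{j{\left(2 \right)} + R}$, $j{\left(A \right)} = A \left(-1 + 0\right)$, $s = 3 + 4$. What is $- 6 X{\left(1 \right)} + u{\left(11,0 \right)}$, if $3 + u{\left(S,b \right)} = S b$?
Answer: $45$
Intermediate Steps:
$s = 7$
$u{\left(S,b \right)} = -3 + S b$
$j{\left(A \right)} = - A$ ($j{\left(A \right)} = A \left(-1\right) = - A$)
$X{\left(R \right)} = \frac{7 + R}{-2 + R}$ ($X{\left(R \right)} = \frac{R + 7}{\left(-1\right) 2 + R} = \frac{7 + R}{-2 + R}$)
$- 6 X{\left(1 \right)} + u{\left(11,0 \right)} = - 6 \frac{7 + 1}{-2 + 1} + \left(-3 + 11 \cdot 0\right) = - 6 \frac{1}{-1} \cdot 8 + \left(-3 + 0\right) = - 6 \left(\left(-1\right) 8\right) - 3 = \left(-6\right) \left(-8\right) - 3 = 48 - 3 = 45$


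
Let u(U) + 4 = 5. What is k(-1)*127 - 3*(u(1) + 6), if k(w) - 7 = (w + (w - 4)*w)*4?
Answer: 2900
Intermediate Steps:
u(U) = 1 (u(U) = -4 + 5 = 1)
k(w) = 7 + 4*w + 4*w*(-4 + w) (k(w) = 7 + (w + (w - 4)*w)*4 = 7 + (w + (-4 + w)*w)*4 = 7 + (w + w*(-4 + w))*4 = 7 + (4*w + 4*w*(-4 + w)) = 7 + 4*w + 4*w*(-4 + w))
k(-1)*127 - 3*(u(1) + 6) = (7 - 12*(-1) + 4*(-1)²)*127 - 3*(1 + 6) = (7 + 12 + 4*1)*127 - 3*7 = (7 + 12 + 4)*127 - 21 = 23*127 - 21 = 2921 - 21 = 2900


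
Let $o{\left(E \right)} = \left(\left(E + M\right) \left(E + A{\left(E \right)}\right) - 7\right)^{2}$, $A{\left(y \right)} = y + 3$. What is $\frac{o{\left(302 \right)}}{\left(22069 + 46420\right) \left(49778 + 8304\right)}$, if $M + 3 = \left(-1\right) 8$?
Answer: $\frac{15599078450}{1988989049} \approx 7.8427$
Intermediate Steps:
$A{\left(y \right)} = 3 + y$
$M = -11$ ($M = -3 - 8 = -11$)
$o{\left(E \right)} = \left(-7 + \left(-11 + E\right) \left(3 + 2 E\right)\right)^{2}$ ($o{\left(E \right)} = \left(\left(E - 11\right) \left(E + \left(3 + E\right)\right) - 7\right)^{2} = \left(\left(-11 + E\right) \left(3 + 2 E\right) - 7\right)^{2} = \left(-7 + \left(-11 + E\right) \left(3 + 2 E\right)\right)^{2}$)
$\frac{o{\left(302 \right)}}{\left(22069 + 46420\right) \left(49778 + 8304\right)} = \frac{\left(-40 - 5738 + 2 \cdot 302^{2}\right)^{2}}{\left(22069 + 46420\right) \left(49778 + 8304\right)} = \frac{\left(-40 - 5738 + 2 \cdot 91204\right)^{2}}{68489 \cdot 58082} = \frac{\left(-40 - 5738 + 182408\right)^{2}}{3977978098} = 176630^{2} \cdot \frac{1}{3977978098} = 31198156900 \cdot \frac{1}{3977978098} = \frac{15599078450}{1988989049}$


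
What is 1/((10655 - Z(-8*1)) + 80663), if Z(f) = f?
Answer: 1/91326 ≈ 1.0950e-5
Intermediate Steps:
1/((10655 - Z(-8*1)) + 80663) = 1/((10655 - (-8)) + 80663) = 1/((10655 - 1*(-8)) + 80663) = 1/((10655 + 8) + 80663) = 1/(10663 + 80663) = 1/91326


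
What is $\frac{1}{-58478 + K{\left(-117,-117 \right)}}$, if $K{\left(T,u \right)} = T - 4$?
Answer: $- \frac{1}{58599} \approx -1.7065 \cdot 10^{-5}$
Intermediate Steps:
$K{\left(T,u \right)} = -4 + T$
$\frac{1}{-58478 + K{\left(-117,-117 \right)}} = \frac{1}{-58478 - 121} = \frac{1}{-58599} = - \frac{1}{58599}$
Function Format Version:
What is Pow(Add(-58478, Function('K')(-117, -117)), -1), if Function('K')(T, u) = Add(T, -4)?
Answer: Rational(-1, 58599) ≈ -1.7065e-5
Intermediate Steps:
Function('K')(T, u) = Add(-4, T)
Pow(Add(-58478, Function('K')(-117, -117)), -1) = Pow(Add(-58478, Add(-4, -117)), -1) = Pow(Add(-58478, -121), -1) = Pow(-58599, -1) = Rational(-1, 58599)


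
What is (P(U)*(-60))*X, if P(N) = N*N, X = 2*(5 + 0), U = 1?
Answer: -600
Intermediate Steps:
X = 10 (X = 2*5 = 10)
P(N) = N²
(P(U)*(-60))*X = (1²*(-60))*10 = (1*(-60))*10 = -60*10 = -600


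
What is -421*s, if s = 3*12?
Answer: -15156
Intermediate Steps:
s = 36
-421*s = -421*36 = -15156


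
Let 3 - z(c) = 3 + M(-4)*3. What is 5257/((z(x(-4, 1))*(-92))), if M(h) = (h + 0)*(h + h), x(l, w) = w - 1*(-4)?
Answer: 5257/8832 ≈ 0.59522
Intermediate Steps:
x(l, w) = 4 + w (x(l, w) = w + 4 = 4 + w)
M(h) = 2*h² (M(h) = h*(2*h) = 2*h²)
z(c) = -96 (z(c) = 3 - (3 + (2*(-4)²)*3) = 3 - (3 + (2*16)*3) = 3 - (3 + 32*3) = 3 - (3 + 96) = 3 - 1*99 = 3 - 99 = -96)
5257/((z(x(-4, 1))*(-92))) = 5257/((-96*(-92))) = 5257/8832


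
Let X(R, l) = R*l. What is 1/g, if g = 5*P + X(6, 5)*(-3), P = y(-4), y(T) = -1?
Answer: -1/95 ≈ -0.010526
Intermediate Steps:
P = -1
g = -95 (g = 5*(-1) + (6*5)*(-3) = -5 + 30*(-3) = -5 - 90 = -95)
1/g = 1/(-95) = -1/95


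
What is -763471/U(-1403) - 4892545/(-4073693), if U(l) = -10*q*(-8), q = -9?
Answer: 3113669100803/2933058960 ≈ 1061.6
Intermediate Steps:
U(l) = -720 (U(l) = -10*(-9)*(-8) = 90*(-8) = -720)
-763471/U(-1403) - 4892545/(-4073693) = -763471/(-720) - 4892545/(-4073693) = -763471*(-1/720) - 4892545*(-1/4073693) = 763471/720 + 4892545/4073693 = 3113669100803/2933058960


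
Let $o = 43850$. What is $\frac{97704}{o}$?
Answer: $\frac{48852}{21925} \approx 2.2281$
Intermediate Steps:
$\frac{97704}{o} = \frac{97704}{43850} = 97704 \cdot \frac{1}{43850} = \frac{48852}{21925}$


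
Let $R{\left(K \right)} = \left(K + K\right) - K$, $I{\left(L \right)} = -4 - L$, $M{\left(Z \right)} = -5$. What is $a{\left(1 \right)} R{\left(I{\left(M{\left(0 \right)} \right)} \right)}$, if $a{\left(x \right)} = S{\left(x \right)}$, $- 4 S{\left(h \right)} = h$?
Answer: $- \frac{1}{4} \approx -0.25$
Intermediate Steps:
$S{\left(h \right)} = - \frac{h}{4}$
$a{\left(x \right)} = - \frac{x}{4}$
$R{\left(K \right)} = K$ ($R{\left(K \right)} = 2 K - K = K$)
$a{\left(1 \right)} R{\left(I{\left(M{\left(0 \right)} \right)} \right)} = \left(- \frac{1}{4}\right) 1 \left(-4 - -5\right) = - \frac{-4 + 5}{4} = \left(- \frac{1}{4}\right) 1 = - \frac{1}{4}$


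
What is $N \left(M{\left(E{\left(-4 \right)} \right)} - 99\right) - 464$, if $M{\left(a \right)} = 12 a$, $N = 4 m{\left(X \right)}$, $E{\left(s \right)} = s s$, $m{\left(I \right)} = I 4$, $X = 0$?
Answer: $-464$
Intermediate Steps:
$m{\left(I \right)} = 4 I$
$E{\left(s \right)} = s^{2}$
$N = 0$ ($N = 4 \cdot 4 \cdot 0 = 4 \cdot 0 = 0$)
$N \left(M{\left(E{\left(-4 \right)} \right)} - 99\right) - 464 = 0 \left(12 \left(-4\right)^{2} - 99\right) - 464 = 0 \left(12 \cdot 16 - 99\right) - 464 = 0 \left(192 - 99\right) - 464 = 0 \cdot 93 - 464 = 0 - 464 = -464$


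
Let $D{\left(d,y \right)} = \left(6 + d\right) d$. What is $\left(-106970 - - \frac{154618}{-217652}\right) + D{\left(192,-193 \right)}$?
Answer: $- \frac{7504065313}{108826} \approx -68955.0$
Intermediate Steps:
$D{\left(d,y \right)} = d \left(6 + d\right)$
$\left(-106970 - - \frac{154618}{-217652}\right) + D{\left(192,-193 \right)} = \left(-106970 - - \frac{154618}{-217652}\right) + 192 \left(6 + 192\right) = \left(-106970 - \left(-154618\right) \left(- \frac{1}{217652}\right)\right) + 192 \cdot 198 = \left(-106970 - \frac{77309}{108826}\right) + 38016 = - \frac{11641194529}{108826} + 38016 = - \frac{7504065313}{108826}$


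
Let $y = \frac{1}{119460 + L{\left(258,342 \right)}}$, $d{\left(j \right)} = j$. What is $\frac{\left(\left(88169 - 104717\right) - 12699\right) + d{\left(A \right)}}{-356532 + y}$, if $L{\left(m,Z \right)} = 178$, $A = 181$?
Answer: $\frac{3477398108}{42654775415} \approx 0.081524$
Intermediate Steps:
$y = \frac{1}{119638}$ ($y = \frac{1}{119460 + 178} = \frac{1}{119638} \approx 8.3585 \cdot 10^{-6}$)
$\frac{\left(\left(88169 - 104717\right) - 12699\right) + d{\left(A \right)}}{-356532 + y} = \frac{\left(\left(88169 - 104717\right) - 12699\right) + 181}{-356532 + \frac{1}{119638}} = \frac{\left(-16548 - 12699\right) + 181}{- \frac{42654775415}{119638}} = \left(-29247 + 181\right) \left(- \frac{119638}{42654775415}\right) = \left(-29066\right) \left(- \frac{119638}{42654775415}\right) = \frac{3477398108}{42654775415}$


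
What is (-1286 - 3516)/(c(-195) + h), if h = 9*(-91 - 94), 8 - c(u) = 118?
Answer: 4802/1775 ≈ 2.7054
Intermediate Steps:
c(u) = -110 (c(u) = 8 - 1*118 = 8 - 118 = -110)
h = -1665 (h = 9*(-185) = -1665)
(-1286 - 3516)/(c(-195) + h) = (-1286 - 3516)/(-110 - 1665) = -4802/(-1775) = -4802*(-1/1775) = 4802/1775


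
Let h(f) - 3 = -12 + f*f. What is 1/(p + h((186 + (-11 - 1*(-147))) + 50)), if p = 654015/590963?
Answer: 590963/81775159140 ≈ 7.2267e-6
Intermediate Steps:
p = 654015/590963 (p = 654015*(1/590963) = 654015/590963 ≈ 1.1067)
h(f) = -9 + f² (h(f) = 3 + (-12 + f*f) = 3 + (-12 + f²) = -9 + f²)
1/(p + h((186 + (-11 - 1*(-147))) + 50)) = 1/(654015/590963 + (-9 + ((186 + (-11 - 1*(-147))) + 50)²)) = 1/(654015/590963 + (-9 + ((186 + (-11 + 147)) + 50)²)) = 1/(654015/590963 + (-9 + ((186 + 136) + 50)²)) = 1/(654015/590963 + (-9 + (322 + 50)²)) = 1/(654015/590963 + (-9 + 372²)) = 1/(654015/590963 + (-9 + 138384)) = 1/(654015/590963 + 138375) = 1/(81775159140/590963) = 590963/81775159140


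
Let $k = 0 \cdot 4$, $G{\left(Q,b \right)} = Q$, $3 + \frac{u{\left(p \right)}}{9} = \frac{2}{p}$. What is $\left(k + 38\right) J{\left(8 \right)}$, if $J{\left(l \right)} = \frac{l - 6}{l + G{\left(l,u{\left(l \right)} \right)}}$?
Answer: $\frac{19}{4} \approx 4.75$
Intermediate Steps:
$u{\left(p \right)} = -27 + \frac{18}{p}$ ($u{\left(p \right)} = -27 + 9 \frac{2}{p} = -27 + \frac{18}{p}$)
$k = 0$
$J{\left(l \right)} = \frac{-6 + l}{2 l}$ ($J{\left(l \right)} = \frac{l - 6}{l + l} = \frac{-6 + l}{2 l}$)
$\left(k + 38\right) J{\left(8 \right)} = \left(0 + 38\right) \frac{-6 + 8}{2 \cdot 8} = 38 \cdot \frac{1}{2} \cdot \frac{1}{8} \cdot 2 = 38 \cdot \frac{1}{8} = \frac{19}{4}$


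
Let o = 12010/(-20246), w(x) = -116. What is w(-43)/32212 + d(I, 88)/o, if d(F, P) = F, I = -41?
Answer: 3342167134/48358265 ≈ 69.113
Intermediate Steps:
o = -6005/10123 (o = 12010*(-1/20246) = -6005/10123 ≈ -0.59320)
w(-43)/32212 + d(I, 88)/o = -116/32212 - 41/(-6005/10123) = -116*1/32212 - 41*(-10123/6005) = -29/8053 + 415043/6005 = 3342167134/48358265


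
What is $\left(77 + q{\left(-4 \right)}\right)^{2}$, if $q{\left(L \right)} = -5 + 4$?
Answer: $5776$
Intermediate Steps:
$q{\left(L \right)} = -1$
$\left(77 + q{\left(-4 \right)}\right)^{2} = \left(77 - 1\right)^{2} = 76^{2} = 5776$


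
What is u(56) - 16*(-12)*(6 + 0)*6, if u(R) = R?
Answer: 6968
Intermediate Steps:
u(56) - 16*(-12)*(6 + 0)*6 = 56 - 16*(-12)*(6 + 0)*6 = 56 - (-192)*6*6 = 56 - (-192)*36 = 56 - 1*(-6912) = 56 + 6912 = 6968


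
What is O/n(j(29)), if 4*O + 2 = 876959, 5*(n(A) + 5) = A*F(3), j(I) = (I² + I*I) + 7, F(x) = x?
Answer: 4384785/20168 ≈ 217.41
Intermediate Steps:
j(I) = 7 + 2*I² (j(I) = (I² + I²) + 7 = 2*I² + 7 = 7 + 2*I²)
n(A) = -5 + 3*A/5 (n(A) = -5 + (A*3)/5 = -5 + (3*A)/5 = -5 + 3*A/5)
O = 876957/4 (O = -½ + (¼)*876959 = -½ + 876959/4 = 876957/4 ≈ 2.1924e+5)
O/n(j(29)) = 876957/(4*(-5 + 3*(7 + 2*29²)/5)) = 876957/(4*(-5 + 3*(7 + 2*841)/5)) = 876957/(4*(-5 + 3*(7 + 1682)/5)) = 876957/(4*(-5 + (⅗)*1689)) = 876957/(4*(-5 + 5067/5)) = 876957/(4*(5042/5)) = (876957/4)*(5/5042) = 4384785/20168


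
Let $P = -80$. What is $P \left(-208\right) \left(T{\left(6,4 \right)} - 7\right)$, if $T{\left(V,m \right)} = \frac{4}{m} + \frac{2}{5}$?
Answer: $-93184$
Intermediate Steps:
$T{\left(V,m \right)} = \frac{2}{5} + \frac{4}{m}$ ($T{\left(V,m \right)} = \frac{4}{m} + 2 \cdot \frac{1}{5} = \frac{4}{m} + \frac{2}{5} = \frac{2}{5} + \frac{4}{m}$)
$P \left(-208\right) \left(T{\left(6,4 \right)} - 7\right) = \left(-80\right) \left(-208\right) \left(\left(\frac{2}{5} + \frac{4}{4}\right) - 7\right) = 16640 \left(\left(\frac{2}{5} + 4 \cdot \frac{1}{4}\right) - 7\right) = 16640 \left(\left(\frac{2}{5} + 1\right) - 7\right) = 16640 \left(\frac{7}{5} - 7\right) = 16640 \left(- \frac{28}{5}\right) = -93184$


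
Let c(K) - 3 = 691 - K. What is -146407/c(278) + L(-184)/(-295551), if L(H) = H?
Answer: -43270658713/122949216 ≈ -351.94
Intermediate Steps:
c(K) = 694 - K (c(K) = 3 + (691 - K) = 694 - K)
-146407/c(278) + L(-184)/(-295551) = -146407/(694 - 1*278) - 184/(-295551) = -146407/(694 - 278) - 184*(-1/295551) = -146407/416 + 184/295551 = -43270658713/122949216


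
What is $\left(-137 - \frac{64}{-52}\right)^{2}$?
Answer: $\frac{3115225}{169} \approx 18433.0$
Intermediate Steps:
$\left(-137 - \frac{64}{-52}\right)^{2} = \left(-137 - - \frac{16}{13}\right)^{2} = \left(-137 + \frac{16}{13}\right)^{2} = \left(- \frac{1765}{13}\right)^{2} = \frac{3115225}{169}$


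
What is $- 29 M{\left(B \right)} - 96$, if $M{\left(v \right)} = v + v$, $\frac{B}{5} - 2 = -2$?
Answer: $-96$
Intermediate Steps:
$B = 0$ ($B = 10 + 5 \left(-2\right) = 10 - 10 = 0$)
$M{\left(v \right)} = 2 v$
$- 29 M{\left(B \right)} - 96 = - 29 \cdot 2 \cdot 0 - 96 = \left(-29\right) 0 - 96 = 0 - 96 = -96$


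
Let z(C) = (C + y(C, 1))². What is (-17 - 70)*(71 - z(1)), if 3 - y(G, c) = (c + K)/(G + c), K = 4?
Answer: -23925/4 ≈ -5981.3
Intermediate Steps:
y(G, c) = 3 - (4 + c)/(G + c) (y(G, c) = 3 - (c + 4)/(G + c) = 3 - (4 + c)/(G + c))
z(C) = (C + (-2 + 3*C)/(1 + C))² (z(C) = (C + (-4 + 2*1 + 3*C)/(C + 1))² = (C + (-4 + 2 + 3*C)/(1 + C))² = (C + (-2 + 3*C)/(1 + C))²)
(-17 - 70)*(71 - z(1)) = (-17 - 70)*(71 - (-2 + 1² + 4*1)²/(1 + 1)²) = -87*(71 - (-2 + 1 + 4)²/2²) = -87*(71 - 3²/4) = -87*(71 - 9/4) = -87*275/4 = -23925/4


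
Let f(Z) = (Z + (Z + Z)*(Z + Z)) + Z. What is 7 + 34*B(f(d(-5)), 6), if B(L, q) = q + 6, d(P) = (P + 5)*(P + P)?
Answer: 415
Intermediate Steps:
d(P) = 2*P*(5 + P) (d(P) = (5 + P)*(2*P) = 2*P*(5 + P))
f(Z) = 2*Z + 4*Z**2 (f(Z) = (Z + (2*Z)*(2*Z)) + Z = (Z + 4*Z**2) + Z = 2*Z + 4*Z**2)
B(L, q) = 6 + q
7 + 34*B(f(d(-5)), 6) = 7 + 34*(6 + 6) = 7 + 34*12 = 7 + 408 = 415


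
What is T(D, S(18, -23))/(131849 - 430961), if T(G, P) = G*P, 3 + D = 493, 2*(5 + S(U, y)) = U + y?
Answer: 1225/99704 ≈ 0.012286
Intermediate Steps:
S(U, y) = -5 + U/2 + y/2 (S(U, y) = -5 + (U + y)/2 = -5 + (U/2 + y/2) = -5 + U/2 + y/2)
D = 490 (D = -3 + 493 = 490)
T(D, S(18, -23))/(131849 - 430961) = (490*(-5 + (½)*18 + (½)*(-23)))/(131849 - 430961) = (490*(-5 + 9 - 23/2))/(-299112) = (490*(-15/2))*(-1/299112) = -3675*(-1/299112) = 1225/99704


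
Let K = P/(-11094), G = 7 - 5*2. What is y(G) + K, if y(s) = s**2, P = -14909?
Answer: 114755/11094 ≈ 10.344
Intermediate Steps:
G = -3 (G = 7 - 10 = -3)
K = 14909/11094 (K = -14909/(-11094) = -14909*(-1/11094) = 14909/11094 ≈ 1.3439)
y(G) + K = (-3)**2 + 14909/11094 = 9 + 14909/11094 = 114755/11094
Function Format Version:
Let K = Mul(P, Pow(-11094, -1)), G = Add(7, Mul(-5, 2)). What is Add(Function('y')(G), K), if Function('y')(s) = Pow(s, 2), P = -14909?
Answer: Rational(114755, 11094) ≈ 10.344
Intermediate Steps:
G = -3 (G = Add(7, -10) = -3)
K = Rational(14909, 11094) (K = Mul(-14909, Pow(-11094, -1)) = Mul(-14909, Rational(-1, 11094)) = Rational(14909, 11094) ≈ 1.3439)
Add(Function('y')(G), K) = Add(Pow(-3, 2), Rational(14909, 11094)) = Add(9, Rational(14909, 11094)) = Rational(114755, 11094)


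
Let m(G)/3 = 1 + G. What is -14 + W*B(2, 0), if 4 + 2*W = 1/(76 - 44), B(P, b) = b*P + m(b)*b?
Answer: -14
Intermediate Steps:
m(G) = 3 + 3*G (m(G) = 3*(1 + G) = 3 + 3*G)
B(P, b) = P*b + b*(3 + 3*b) (B(P, b) = b*P + (3 + 3*b)*b = P*b + b*(3 + 3*b))
W = -127/64 (W = -2 + 1/(2*(76 - 44)) = -2 + (½)/32 = -2 + (½)*(1/32) = -2 + 1/64 = -127/64 ≈ -1.9844)
-14 + W*B(2, 0) = -14 - 0*(3 + 2 + 3*0) = -14 - 0*(3 + 2 + 0) = -14 - 0*5 = -14 - 127/64*0 = -14 + 0 = -14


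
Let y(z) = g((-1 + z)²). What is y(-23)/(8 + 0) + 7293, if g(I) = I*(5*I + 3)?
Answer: 214869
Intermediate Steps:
g(I) = I*(3 + 5*I)
y(z) = (-1 + z)²*(3 + 5*(-1 + z)²)
y(-23)/(8 + 0) + 7293 = ((-1 - 23)²*(3 + 5*(-1 - 23)²))/(8 + 0) + 7293 = ((-24)²*(3 + 5*(-24)²))/8 + 7293 = (576*(3 + 5*576))*(⅛) + 7293 = (576*(3 + 2880))*(⅛) + 7293 = (576*2883)*(⅛) + 7293 = 1660608*(⅛) + 7293 = 207576 + 7293 = 214869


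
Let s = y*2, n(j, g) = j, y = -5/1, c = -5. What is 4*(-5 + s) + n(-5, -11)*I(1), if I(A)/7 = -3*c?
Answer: -585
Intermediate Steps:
y = -5 (y = -5*1 = -5)
s = -10 (s = -5*2 = -10)
I(A) = 105 (I(A) = 7*(-3*(-5)) = 7*15 = 105)
4*(-5 + s) + n(-5, -11)*I(1) = 4*(-5 - 10) - 5*105 = 4*(-15) - 525 = -60 - 525 = -585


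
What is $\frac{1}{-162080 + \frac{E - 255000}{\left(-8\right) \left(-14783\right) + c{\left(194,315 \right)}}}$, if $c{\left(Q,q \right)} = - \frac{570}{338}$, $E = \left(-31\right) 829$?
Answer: $- \frac{19986331}{3239431966611} \approx -6.1697 \cdot 10^{-6}$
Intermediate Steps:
$E = -25699$
$c{\left(Q,q \right)} = - \frac{285}{169}$ ($c{\left(Q,q \right)} = \left(-570\right) \frac{1}{338} = - \frac{285}{169}$)
$\frac{1}{-162080 + \frac{E - 255000}{\left(-8\right) \left(-14783\right) + c{\left(194,315 \right)}}} = \frac{1}{-162080 + \frac{-25699 - 255000}{\left(-8\right) \left(-14783\right) - \frac{285}{169}}} = \frac{1}{-162080 - \frac{280699}{118264 - \frac{285}{169}}} = \frac{1}{-162080 - \frac{280699}{\frac{19986331}{169}}} = \frac{1}{-162080 - \frac{47438131}{19986331}} = \frac{1}{- \frac{3239431966611}{19986331}} = - \frac{19986331}{3239431966611}$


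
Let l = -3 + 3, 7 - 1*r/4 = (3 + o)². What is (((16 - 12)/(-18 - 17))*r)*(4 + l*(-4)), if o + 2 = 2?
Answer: 128/35 ≈ 3.6571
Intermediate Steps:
o = 0 (o = -2 + 2 = 0)
r = -8 (r = 28 - 4*(3 + 0)² = 28 - 4*3² = 28 - 4*9 = 28 - 36 = -8)
l = 0
(((16 - 12)/(-18 - 17))*r)*(4 + l*(-4)) = (((16 - 12)/(-18 - 17))*(-8))*(4 + 0*(-4)) = ((4/(-35))*(-8))*(4 + 0) = ((4*(-1/35))*(-8))*4 = -4/35*(-8)*4 = (32/35)*4 = 128/35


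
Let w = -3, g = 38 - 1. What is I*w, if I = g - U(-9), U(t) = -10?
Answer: -141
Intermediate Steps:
g = 37
I = 47 (I = 37 - 1*(-10) = 37 + 10 = 47)
I*w = 47*(-3) = -141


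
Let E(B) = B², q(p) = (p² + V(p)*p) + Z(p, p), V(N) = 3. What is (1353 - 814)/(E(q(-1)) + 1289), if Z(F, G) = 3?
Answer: 539/1290 ≈ 0.41783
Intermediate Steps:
q(p) = 3 + p² + 3*p (q(p) = (p² + 3*p) + 3 = 3 + p² + 3*p)
(1353 - 814)/(E(q(-1)) + 1289) = (1353 - 814)/((3 + (-1)² + 3*(-1))² + 1289) = 539/((3 + 1 - 3)² + 1289) = 539/(1² + 1289) = 539/(1 + 1289) = 539/1290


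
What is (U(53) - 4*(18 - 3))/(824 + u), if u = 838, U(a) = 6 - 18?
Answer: -12/277 ≈ -0.043321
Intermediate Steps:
U(a) = -12
(U(53) - 4*(18 - 3))/(824 + u) = (-12 - 4*(18 - 3))/(824 + 838) = (-12 - 4*15)/1662 = (-12 - 60)*(1/1662) = -72*1/1662 = -12/277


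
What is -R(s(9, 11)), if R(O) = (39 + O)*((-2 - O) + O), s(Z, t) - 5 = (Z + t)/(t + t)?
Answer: 988/11 ≈ 89.818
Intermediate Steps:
s(Z, t) = 5 + (Z + t)/(2*t) (s(Z, t) = 5 + (Z + t)/(t + t) = 5 + (Z + t)/((2*t)) = 5 + (Z + t)*(1/(2*t)) = 5 + (Z + t)/(2*t))
R(O) = -78 - 2*O (R(O) = (39 + O)*(-2) = -78 - 2*O)
-R(s(9, 11)) = -(-78 - (9 + 11*11)/11) = -(-78 - (9 + 121)/11) = -(-78 - 130/11) = -1*(-988/11) = 988/11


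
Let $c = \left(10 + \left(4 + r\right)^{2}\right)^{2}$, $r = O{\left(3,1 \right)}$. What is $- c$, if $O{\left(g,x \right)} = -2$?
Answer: $-196$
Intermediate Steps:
$r = -2$
$c = 196$ ($c = \left(10 + \left(4 - 2\right)^{2}\right)^{2} = \left(10 + 2^{2}\right)^{2} = \left(10 + 4\right)^{2} = 14^{2} = 196$)
$- c = \left(-1\right) 196 = -196$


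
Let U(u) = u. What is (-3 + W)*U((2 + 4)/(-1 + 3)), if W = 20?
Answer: 51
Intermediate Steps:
(-3 + W)*U((2 + 4)/(-1 + 3)) = (-3 + 20)*((2 + 4)/(-1 + 3)) = 17*(6/2) = 17*(6*(½)) = 17*3 = 51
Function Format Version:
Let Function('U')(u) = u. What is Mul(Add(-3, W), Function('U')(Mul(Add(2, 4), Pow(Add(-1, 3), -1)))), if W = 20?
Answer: 51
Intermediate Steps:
Mul(Add(-3, W), Function('U')(Mul(Add(2, 4), Pow(Add(-1, 3), -1)))) = Mul(Add(-3, 20), Mul(Add(2, 4), Pow(Add(-1, 3), -1))) = Mul(17, Mul(6, Pow(2, -1))) = Mul(17, Mul(6, Rational(1, 2))) = Mul(17, 3) = 51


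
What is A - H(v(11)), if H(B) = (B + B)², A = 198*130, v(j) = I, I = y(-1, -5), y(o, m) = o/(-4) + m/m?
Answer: 102935/4 ≈ 25734.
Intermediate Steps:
y(o, m) = 1 - o/4 (y(o, m) = o*(-¼) + 1 = -o/4 + 1 = 1 - o/4)
I = 5/4 (I = 1 - ¼*(-1) = 1 + ¼ = 5/4 ≈ 1.2500)
v(j) = 5/4
A = 25740
H(B) = 4*B² (H(B) = (2*B)² = 4*B²)
A - H(v(11)) = 25740 - 4*(5/4)² = 25740 - 4*25/16 = 25740 - 1*25/4 = 25740 - 25/4 = 102935/4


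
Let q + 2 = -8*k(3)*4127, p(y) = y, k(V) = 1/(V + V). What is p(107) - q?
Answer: 16835/3 ≈ 5611.7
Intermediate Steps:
k(V) = 1/(2*V)
q = -16514/3 (q = -2 - 4/3*4127 = -2 - 16508/3 = -16514/3 ≈ -5504.7)
p(107) - q = 107 - 1*(-16514/3) = 107 + 16514/3 = 16835/3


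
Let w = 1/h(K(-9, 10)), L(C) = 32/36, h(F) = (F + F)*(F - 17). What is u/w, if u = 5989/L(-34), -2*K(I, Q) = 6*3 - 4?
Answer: 2263842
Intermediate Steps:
K(I, Q) = -7 (K(I, Q) = -(6*3 - 4)/2 = -(18 - 4)/2 = -1/2*14 = -7)
h(F) = 2*F*(-17 + F) (h(F) = (2*F)*(-17 + F) = 2*F*(-17 + F))
L(C) = 8/9 (L(C) = 32*(1/36) = 8/9)
u = 53901/8 (u = 5989/(8/9) = 5989*(9/8) = 53901/8 ≈ 6737.6)
w = 1/336 (w = 1/(2*(-7)*(-17 - 7)) = 1/(2*(-7)*(-24)) = 1/336 ≈ 0.0029762)
u/w = 53901/(8*(1/336)) = (53901/8)*336 = 2263842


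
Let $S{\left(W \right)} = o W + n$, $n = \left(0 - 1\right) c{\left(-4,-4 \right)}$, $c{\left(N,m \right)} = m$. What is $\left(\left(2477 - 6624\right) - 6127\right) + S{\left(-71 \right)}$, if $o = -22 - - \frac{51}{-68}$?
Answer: $- \frac{34619}{4} \approx -8654.8$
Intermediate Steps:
$n = 4$ ($n = \left(0 - 1\right) \left(-4\right) = \left(-1\right) \left(-4\right) = 4$)
$o = - \frac{91}{4}$ ($o = -22 - \left(-51\right) \left(- \frac{1}{68}\right) = -22 - \frac{3}{4} = - \frac{91}{4} \approx -22.75$)
$S{\left(W \right)} = 4 - \frac{91 W}{4}$ ($S{\left(W \right)} = - \frac{91 W}{4} + 4 = 4 - \frac{91 W}{4}$)
$\left(\left(2477 - 6624\right) - 6127\right) + S{\left(-71 \right)} = \left(\left(2477 - 6624\right) - 6127\right) + \left(4 - - \frac{6461}{4}\right) = \left(\left(2477 - 6624\right) - 6127\right) + \left(4 + \frac{6461}{4}\right) = \left(-4147 - 6127\right) + \frac{6477}{4} = -10274 + \frac{6477}{4} = - \frac{34619}{4}$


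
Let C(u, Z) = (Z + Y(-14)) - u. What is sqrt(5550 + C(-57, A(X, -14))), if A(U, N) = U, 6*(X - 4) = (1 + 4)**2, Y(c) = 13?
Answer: sqrt(202614)/6 ≈ 75.021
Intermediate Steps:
X = 49/6 (X = 4 + (1 + 4)**2/6 = 4 + (1/6)*5**2 = 4 + (1/6)*25 = 4 + 25/6 = 49/6 ≈ 8.1667)
C(u, Z) = 13 + Z - u (C(u, Z) = (Z + 13) - u = (13 + Z) - u = 13 + Z - u)
sqrt(5550 + C(-57, A(X, -14))) = sqrt(5550 + (13 + 49/6 - 1*(-57))) = sqrt(5550 + (13 + 49/6 + 57)) = sqrt(5550 + 469/6) = sqrt(33769/6) = sqrt(202614)/6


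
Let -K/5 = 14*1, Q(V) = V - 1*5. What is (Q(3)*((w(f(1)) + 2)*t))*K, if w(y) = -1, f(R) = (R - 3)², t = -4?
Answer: -560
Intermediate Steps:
f(R) = (-3 + R)²
Q(V) = -5 + V (Q(V) = V - 5 = -5 + V)
K = -70 ≈ -70.000
(Q(3)*((w(f(1)) + 2)*t))*K = ((-5 + 3)*((-1 + 2)*(-4)))*(-70) = -2*(-4)*(-70) = 8*(-70) = -560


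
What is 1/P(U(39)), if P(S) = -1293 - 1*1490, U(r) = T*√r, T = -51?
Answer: -1/2783 ≈ -0.00035932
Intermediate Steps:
U(r) = -51*√r
P(S) = -2783 (P(S) = -1293 - 1490 = -2783)
1/P(U(39)) = 1/(-2783) = -1/2783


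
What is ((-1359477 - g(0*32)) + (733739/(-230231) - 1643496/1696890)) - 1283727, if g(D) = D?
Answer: -172106631823918941/65112780265 ≈ -2.6432e+6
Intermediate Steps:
((-1359477 - g(0*32)) + (733739/(-230231) - 1643496/1696890)) - 1283727 = ((-1359477 - 0*32) + (733739/(-230231) - 1643496/1696890)) - 1283727 = ((-1359477 - 1*0) + (733739*(-1/230231) - 1643496*1/1696890)) - 1283727 = ((-1359477 + 0) + (-733739/230231 - 273916/282815)) - 1283727 = (-1359477 - 270576349881/65112780265) - 1283727 = -88519597752671286/65112780265 - 1283727 = -172106631823918941/65112780265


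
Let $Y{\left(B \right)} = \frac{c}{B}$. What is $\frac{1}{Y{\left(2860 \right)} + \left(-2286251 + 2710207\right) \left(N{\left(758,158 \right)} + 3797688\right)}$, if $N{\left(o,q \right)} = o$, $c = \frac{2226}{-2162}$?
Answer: $\frac{3091660}{4978728795435983047} \approx 6.2097 \cdot 10^{-13}$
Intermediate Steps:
$c = - \frac{1113}{1081}$ ($c = 2226 \left(- \frac{1}{2162}\right) = - \frac{1113}{1081} \approx -1.0296$)
$Y{\left(B \right)} = - \frac{1113}{1081 B}$
$\frac{1}{Y{\left(2860 \right)} + \left(-2286251 + 2710207\right) \left(N{\left(758,158 \right)} + 3797688\right)} = \frac{1}{- \frac{1113}{1081 \cdot 2860} + \left(-2286251 + 2710207\right) \left(758 + 3797688\right)} = \frac{1}{\left(- \frac{1113}{1081}\right) \frac{1}{2860} + 423956 \cdot 3798446} = \frac{1}{- \frac{1113}{3091660} + 1610373972376} = \frac{1}{\frac{4978728795435983047}{3091660}} = \frac{3091660}{4978728795435983047}$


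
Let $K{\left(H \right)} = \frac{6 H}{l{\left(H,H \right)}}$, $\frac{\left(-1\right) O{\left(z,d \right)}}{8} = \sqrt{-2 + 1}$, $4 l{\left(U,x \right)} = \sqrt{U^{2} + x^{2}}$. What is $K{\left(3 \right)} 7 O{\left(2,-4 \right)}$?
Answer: $- 672 i \sqrt{2} \approx - 950.35 i$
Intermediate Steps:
$l{\left(U,x \right)} = \frac{\sqrt{U^{2} + x^{2}}}{4}$
$O{\left(z,d \right)} = - 8 i$ ($O{\left(z,d \right)} = - 8 \sqrt{-2 + 1} = - 8 \sqrt{-1} = - 8 i$)
$K{\left(H \right)} = \frac{12 H \sqrt{2}}{\sqrt{H^{2}}}$ ($K{\left(H \right)} = \frac{6 H}{\frac{1}{4} \sqrt{H^{2} + H^{2}}} = \frac{6 H}{\frac{1}{4} \sqrt{2 H^{2}}} = \frac{6 H}{\frac{1}{4} \sqrt{2} \sqrt{H^{2}}} = 6 H \frac{2 \sqrt{2}}{\sqrt{H^{2}}} = \frac{12 H \sqrt{2}}{\sqrt{H^{2}}}$)
$K{\left(3 \right)} 7 O{\left(2,-4 \right)} = 12 \cdot 3 \sqrt{2} \frac{1}{\sqrt{3^{2}}} \cdot 7 \left(- 8 i\right) = 12 \cdot 3 \sqrt{2} \frac{1}{\sqrt{9}} \left(- 56 i\right) = 12 \cdot 3 \sqrt{2} \cdot \frac{1}{3} \left(- 56 i\right) = 12 \sqrt{2} \left(- 56 i\right) = - 672 i \sqrt{2}$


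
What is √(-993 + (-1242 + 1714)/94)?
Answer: I*√2182445/47 ≈ 31.432*I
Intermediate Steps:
√(-993 + (-1242 + 1714)/94) = √(-993 + 472*(1/94)) = √(-993 + 236/47) = √(-46435/47) = I*√2182445/47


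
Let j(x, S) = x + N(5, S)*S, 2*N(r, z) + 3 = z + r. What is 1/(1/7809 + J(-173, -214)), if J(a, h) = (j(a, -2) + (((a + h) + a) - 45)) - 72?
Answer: -7809/6637649 ≈ -0.0011765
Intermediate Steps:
N(r, z) = -3/2 + r/2 + z/2 (N(r, z) = -3/2 + (z + r)/2 = -3/2 + (r + z)/2 = -3/2 + (r/2 + z/2) = -3/2 + r/2 + z/2)
j(x, S) = x + S*(1 + S/2) (j(x, S) = x + (-3/2 + (½)*5 + S/2)*S = x + (-3/2 + 5/2 + S/2)*S = x + (1 + S/2)*S = x + S*(1 + S/2))
J(a, h) = -117 + h + 3*a (J(a, h) = ((-2 + a + (½)*(-2)²) + (((a + h) + a) - 45)) - 72 = ((-2 + a + (½)*4) + ((h + 2*a) - 45)) - 72 = ((-2 + a + 2) + (-45 + h + 2*a)) - 72 = (a + (-45 + h + 2*a)) - 72 = (-45 + h + 3*a) - 72 = -117 + h + 3*a)
1/(1/7809 + J(-173, -214)) = 1/(1/7809 + (-117 - 214 + 3*(-173))) = 1/(1/7809 + (-117 - 214 - 519)) = 1/(1/7809 - 850) = 1/(-6637649/7809) = -7809/6637649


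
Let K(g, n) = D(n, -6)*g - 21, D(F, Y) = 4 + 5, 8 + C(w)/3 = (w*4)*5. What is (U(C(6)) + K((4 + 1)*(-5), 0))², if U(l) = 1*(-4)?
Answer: 62500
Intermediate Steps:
C(w) = -24 + 60*w (C(w) = -24 + 3*((w*4)*5) = -24 + 3*((4*w)*5) = -24 + 3*(20*w) = -24 + 60*w)
U(l) = -4
D(F, Y) = 9
K(g, n) = -21 + 9*g (K(g, n) = 9*g - 21 = -21 + 9*g)
(U(C(6)) + K((4 + 1)*(-5), 0))² = (-4 + (-21 + 9*((4 + 1)*(-5))))² = (-4 + (-21 + 9*(5*(-5))))² = (-4 + (-21 + 9*(-25)))² = (-4 + (-21 - 225))² = (-4 - 246)² = (-250)² = 62500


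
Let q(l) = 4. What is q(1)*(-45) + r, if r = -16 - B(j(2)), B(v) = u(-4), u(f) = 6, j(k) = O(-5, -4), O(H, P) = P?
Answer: -202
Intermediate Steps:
j(k) = -4
B(v) = 6
r = -22 (r = -16 - 1*6 = -16 - 6 = -22)
q(1)*(-45) + r = 4*(-45) - 22 = -180 - 22 = -202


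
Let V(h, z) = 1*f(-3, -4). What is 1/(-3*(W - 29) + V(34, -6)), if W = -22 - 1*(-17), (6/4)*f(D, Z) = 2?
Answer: 3/310 ≈ 0.0096774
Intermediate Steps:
f(D, Z) = 4/3 (f(D, Z) = (⅔)*2 = 4/3)
W = -5 (W = -22 + 17 = -5)
V(h, z) = 4/3 (V(h, z) = 1*(4/3) = 4/3)
1/(-3*(W - 29) + V(34, -6)) = 1/(-3*(-5 - 29) + 4/3) = 1/(-3*(-34) + 4/3) = 1/(102 + 4/3) = 1/(310/3) = 3/310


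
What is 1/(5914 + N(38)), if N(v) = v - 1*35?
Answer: 1/5917 ≈ 0.00016900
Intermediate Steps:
N(v) = -35 + v (N(v) = v - 35 = -35 + v)
1/(5914 + N(38)) = 1/(5914 + (-35 + 38)) = 1/(5914 + 3) = 1/5917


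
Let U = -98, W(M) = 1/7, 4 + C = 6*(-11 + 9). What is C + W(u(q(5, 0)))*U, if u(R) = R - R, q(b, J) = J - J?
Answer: -30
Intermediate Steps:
q(b, J) = 0
u(R) = 0
C = -16 (C = -4 + 6*(-11 + 9) = -4 + 6*(-2) = -4 - 12 = -16)
W(M) = ⅐
C + W(u(q(5, 0)))*U = -16 + (⅐)*(-98) = -16 - 14 = -30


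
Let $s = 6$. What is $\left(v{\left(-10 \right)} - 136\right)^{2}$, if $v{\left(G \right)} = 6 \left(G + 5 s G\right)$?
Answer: $3984016$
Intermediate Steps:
$v{\left(G \right)} = 186 G$ ($v{\left(G \right)} = 6 \left(G + 5 \cdot 6 G\right) = 6 \left(G + 30 G\right) = 6 \cdot 31 G = 186 G$)
$\left(v{\left(-10 \right)} - 136\right)^{2} = \left(186 \left(-10\right) - 136\right)^{2} = \left(-1860 - 136\right)^{2} = \left(-1996\right)^{2} = 3984016$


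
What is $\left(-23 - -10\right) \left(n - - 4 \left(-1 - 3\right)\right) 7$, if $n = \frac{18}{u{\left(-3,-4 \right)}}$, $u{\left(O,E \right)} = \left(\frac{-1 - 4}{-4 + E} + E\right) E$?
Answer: $\frac{4004}{3} \approx 1334.7$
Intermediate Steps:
$u{\left(O,E \right)} = E \left(E - \frac{5}{-4 + E}\right)$ ($u{\left(O,E \right)} = \left(- \frac{5}{-4 + E} + E\right) E = \left(E - \frac{5}{-4 + E}\right) E = E \left(E - \frac{5}{-4 + E}\right)$)
$n = \frac{4}{3}$ ($n = \frac{18}{\left(-4\right) \frac{1}{-4 - 4} \left(-5 + \left(-4\right)^{2} - -16\right)} = \frac{18}{\left(-4\right) \frac{1}{-8} \left(-5 + 16 + 16\right)} = \frac{18}{\left(-4\right) \left(- \frac{1}{8}\right) 27} = \frac{18}{\frac{27}{2}} = 18 \cdot \frac{2}{27} = \frac{4}{3} \approx 1.3333$)
$\left(-23 - -10\right) \left(n - - 4 \left(-1 - 3\right)\right) 7 = \left(-23 - -10\right) \left(\frac{4}{3} - - 4 \left(-1 - 3\right)\right) 7 = \left(-23 + 10\right) \left(\frac{4}{3} - \left(-4\right) \left(-4\right)\right) 7 = - 13 \left(\frac{4}{3} - 16\right) 7 = \left(-13\right) \left(- \frac{44}{3}\right) 7 = \frac{572}{3} \cdot 7 = \frac{4004}{3}$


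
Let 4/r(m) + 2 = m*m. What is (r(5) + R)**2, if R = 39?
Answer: 811801/529 ≈ 1534.6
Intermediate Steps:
r(m) = 4/(-2 + m**2) (r(m) = 4/(-2 + m*m) = 4/(-2 + m**2))
(r(5) + R)**2 = (4/(-2 + 5**2) + 39)**2 = (4/(-2 + 25) + 39)**2 = (4/23 + 39)**2 = (901/23)**2 = 811801/529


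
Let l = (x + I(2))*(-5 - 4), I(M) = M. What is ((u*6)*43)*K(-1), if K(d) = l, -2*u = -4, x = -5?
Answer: 13932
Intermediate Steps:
u = 2 (u = -1/2*(-4) = 2)
l = 27 (l = (-5 + 2)*(-5 - 4) = -3*(-9) = 27)
K(d) = 27
((u*6)*43)*K(-1) = ((2*6)*43)*27 = (12*43)*27 = 516*27 = 13932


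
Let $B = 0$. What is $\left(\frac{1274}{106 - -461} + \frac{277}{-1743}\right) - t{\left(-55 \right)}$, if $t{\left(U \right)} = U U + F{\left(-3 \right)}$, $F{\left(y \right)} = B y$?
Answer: $- \frac{142261262}{47061} \approx -3022.9$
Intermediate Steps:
$F{\left(y \right)} = 0$ ($F{\left(y \right)} = 0 y = 0$)
$t{\left(U \right)} = U^{2}$ ($t{\left(U \right)} = U U + 0 = U^{2} + 0 = U^{2}$)
$\left(\frac{1274}{106 - -461} + \frac{277}{-1743}\right) - t{\left(-55 \right)} = \left(\frac{1274}{106 - -461} + \frac{277}{-1743}\right) - \left(-55\right)^{2} = \left(\frac{1274}{106 + 461} + 277 \left(- \frac{1}{1743}\right)\right) - 3025 = \left(\frac{1274}{567} - \frac{277}{1743}\right) - 3025 = \left(1274 \cdot \frac{1}{567} - \frac{277}{1743}\right) - 3025 = \left(\frac{182}{81} - \frac{277}{1743}\right) - 3025 = \frac{98263}{47061} - 3025 = - \frac{142261262}{47061}$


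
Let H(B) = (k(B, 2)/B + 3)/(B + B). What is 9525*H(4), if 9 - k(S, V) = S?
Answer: 161925/32 ≈ 5060.2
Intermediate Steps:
k(S, V) = 9 - S
H(B) = (3 + (9 - B)/B)/(2*B) (H(B) = ((9 - B)/B + 3)/(B + B) = ((9 - B)/B + 3)/((2*B)) = (3 + (9 - B)/B)*(1/(2*B)) = (3 + (9 - B)/B)/(2*B))
9525*H(4) = 9525*((9/2 + 4)/4²) = 9525*((1/16)*(17/2)) = 9525*(17/32) = 161925/32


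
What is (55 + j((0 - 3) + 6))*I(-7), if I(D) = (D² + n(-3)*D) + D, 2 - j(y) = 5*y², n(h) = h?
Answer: 756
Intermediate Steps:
j(y) = 2 - 5*y²
I(D) = D² - 2*D (I(D) = (D² - 3*D) + D = D² - 2*D)
(55 + j((0 - 3) + 6))*I(-7) = (55 + (2 - 5*((0 - 3) + 6)²))*(-7*(-2 - 7)) = (55 + (2 - 5*(-3 + 6)²))*(-7*(-9)) = (55 + (2 - 5*3²))*63 = (55 + (2 - 5*9))*63 = (55 + (2 - 45))*63 = (55 - 43)*63 = 12*63 = 756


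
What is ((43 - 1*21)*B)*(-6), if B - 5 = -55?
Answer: 6600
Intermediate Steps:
B = -50 (B = 5 - 55 = -50)
((43 - 1*21)*B)*(-6) = ((43 - 1*21)*(-50))*(-6) = ((43 - 21)*(-50))*(-6) = (22*(-50))*(-6) = -1100*(-6) = 6600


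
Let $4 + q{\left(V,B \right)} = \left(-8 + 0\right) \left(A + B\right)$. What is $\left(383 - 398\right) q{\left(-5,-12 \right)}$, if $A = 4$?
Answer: $-900$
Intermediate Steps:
$q{\left(V,B \right)} = -36 - 8 B$ ($q{\left(V,B \right)} = -4 + \left(-8 + 0\right) \left(4 + B\right) = -4 - 8 \left(4 + B\right) = -4 - \left(32 + 8 B\right) = -36 - 8 B$)
$\left(383 - 398\right) q{\left(-5,-12 \right)} = \left(383 - 398\right) \left(-36 - -96\right) = - 15 \left(-36 + 96\right) = \left(-15\right) 60 = -900$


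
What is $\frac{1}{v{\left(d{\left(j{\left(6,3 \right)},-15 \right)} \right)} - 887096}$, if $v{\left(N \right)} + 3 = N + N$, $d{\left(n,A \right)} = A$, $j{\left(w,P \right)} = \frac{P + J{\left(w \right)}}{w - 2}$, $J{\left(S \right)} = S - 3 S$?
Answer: $- \frac{1}{887129} \approx -1.1272 \cdot 10^{-6}$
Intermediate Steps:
$J{\left(S \right)} = - 2 S$
$j{\left(w,P \right)} = \frac{P - 2 w}{-2 + w}$ ($j{\left(w,P \right)} = \frac{P - 2 w}{w - 2} = \frac{P - 2 w}{-2 + w}$)
$v{\left(N \right)} = -3 + 2 N$ ($v{\left(N \right)} = -3 + \left(N + N\right) = -3 + 2 N$)
$\frac{1}{v{\left(d{\left(j{\left(6,3 \right)},-15 \right)} \right)} - 887096} = \frac{1}{\left(-3 + 2 \left(-15\right)\right) - 887096} = \frac{1}{\left(-3 - 30\right) - 887096} = \frac{1}{-33 - 887096} = \frac{1}{-887129} = - \frac{1}{887129}$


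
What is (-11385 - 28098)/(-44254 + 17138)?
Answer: 39483/27116 ≈ 1.4561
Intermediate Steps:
(-11385 - 28098)/(-44254 + 17138) = -39483/(-27116) = -39483*(-1/27116) = 39483/27116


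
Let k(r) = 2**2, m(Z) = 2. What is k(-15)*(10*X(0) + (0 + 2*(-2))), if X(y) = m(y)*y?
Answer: -16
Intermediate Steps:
X(y) = 2*y
k(r) = 4
k(-15)*(10*X(0) + (0 + 2*(-2))) = 4*(10*(2*0) + (0 + 2*(-2))) = 4*(10*0 + (0 - 4)) = 4*(0 - 4) = 4*(-4) = -16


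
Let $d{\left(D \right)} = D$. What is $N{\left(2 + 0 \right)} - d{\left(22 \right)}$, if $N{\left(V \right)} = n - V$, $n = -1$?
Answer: $-25$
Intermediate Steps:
$N{\left(V \right)} = -1 - V$
$N{\left(2 + 0 \right)} - d{\left(22 \right)} = \left(-1 - \left(2 + 0\right)\right) - 22 = \left(-1 - 2\right) - 22 = -3 - 22 = -25$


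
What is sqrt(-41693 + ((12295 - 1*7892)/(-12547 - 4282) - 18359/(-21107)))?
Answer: I*sqrt(5260493057190300736367)/355209703 ≈ 204.19*I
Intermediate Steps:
sqrt(-41693 + ((12295 - 1*7892)/(-12547 - 4282) - 18359/(-21107))) = sqrt(-41693 + ((12295 - 7892)/(-16829) - 18359*(-1/21107))) = sqrt(-41693 + (4403*(-1/16829) + 18359/21107)) = sqrt(-41693 + (-4403/16829 + 18359/21107)) = sqrt(-41693 + 216029490/355209703) = sqrt(-14809542117689/355209703) = I*sqrt(5260493057190300736367)/355209703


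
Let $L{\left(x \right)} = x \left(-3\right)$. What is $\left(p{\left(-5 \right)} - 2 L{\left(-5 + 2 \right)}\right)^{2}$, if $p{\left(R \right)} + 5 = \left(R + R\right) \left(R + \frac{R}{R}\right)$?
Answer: $289$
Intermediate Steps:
$p{\left(R \right)} = -5 + 2 R \left(1 + R\right)$ ($p{\left(R \right)} = -5 + \left(R + R\right) \left(R + \frac{R}{R}\right) = -5 + 2 R \left(R + 1\right) = -5 + 2 R \left(1 + R\right)$)
$L{\left(x \right)} = - 3 x$
$\left(p{\left(-5 \right)} - 2 L{\left(-5 + 2 \right)}\right)^{2} = \left(\left(-5 + 2 \left(-5\right) + 2 \left(-5\right)^{2}\right) - 2 \left(- 3 \left(-5 + 2\right)\right)\right)^{2} = \left(\left(-5 - 10 + 2 \cdot 25\right) - 2 \left(\left(-3\right) \left(-3\right)\right)\right)^{2} = \left(\left(-5 - 10 + 50\right) - 18\right)^{2} = \left(35 - 18\right)^{2} = 17^{2} = 289$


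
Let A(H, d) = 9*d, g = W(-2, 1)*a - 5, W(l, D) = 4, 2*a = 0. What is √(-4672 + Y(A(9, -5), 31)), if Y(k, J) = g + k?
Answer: I*√4722 ≈ 68.717*I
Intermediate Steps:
a = 0 (a = (½)*0 = 0)
g = -5 (g = 4*0 - 5 = 0 - 5 = -5)
Y(k, J) = -5 + k
√(-4672 + Y(A(9, -5), 31)) = √(-4672 + (-5 + 9*(-5))) = √(-4672 + (-5 - 45)) = √(-4672 - 50) = √(-4722) = I*√4722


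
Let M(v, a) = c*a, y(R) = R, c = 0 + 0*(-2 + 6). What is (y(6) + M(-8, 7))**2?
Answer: 36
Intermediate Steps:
c = 0 (c = 0 + 0*4 = 0 + 0 = 0)
M(v, a) = 0 (M(v, a) = 0*a = 0)
(y(6) + M(-8, 7))**2 = (6 + 0)**2 = 6**2 = 36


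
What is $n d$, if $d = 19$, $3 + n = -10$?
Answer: $-247$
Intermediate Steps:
$n = -13$ ($n = -3 - 10 = -13$)
$n d = \left(-13\right) 19 = -247$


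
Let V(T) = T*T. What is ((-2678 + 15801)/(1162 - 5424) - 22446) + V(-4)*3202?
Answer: 122672809/4262 ≈ 28783.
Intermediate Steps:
V(T) = T²
((-2678 + 15801)/(1162 - 5424) - 22446) + V(-4)*3202 = ((-2678 + 15801)/(1162 - 5424) - 22446) + (-4)²*3202 = (13123/(-4262) - 22446) + 16*3202 = (13123*(-1/4262) - 22446) + 51232 = (-13123/4262 - 22446) + 51232 = -95677975/4262 + 51232 = 122672809/4262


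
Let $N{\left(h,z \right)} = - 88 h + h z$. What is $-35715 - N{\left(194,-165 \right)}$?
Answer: $13367$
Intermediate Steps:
$-35715 - N{\left(194,-165 \right)} = -35715 - 194 \left(-88 - 165\right) = -35715 - 194 \left(-253\right) = -35715 - -49082 = -35715 + 49082 = 13367$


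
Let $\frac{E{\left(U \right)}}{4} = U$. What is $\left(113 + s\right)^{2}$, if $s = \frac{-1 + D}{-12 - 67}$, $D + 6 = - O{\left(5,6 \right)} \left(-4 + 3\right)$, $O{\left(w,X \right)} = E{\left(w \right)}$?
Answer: $\frac{79459396}{6241} \approx 12732.0$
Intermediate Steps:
$E{\left(U \right)} = 4 U$
$O{\left(w,X \right)} = 4 w$
$D = 14$ ($D = -6 - 4 \cdot 5 \left(-4 + 3\right) = -6 - 20 \left(-1\right) = -6 - -20 = -6 + 20 = 14$)
$s = - \frac{13}{79}$ ($s = \frac{-1 + 14}{-12 - 67} = \frac{13}{-79} = 13 \left(- \frac{1}{79}\right) = - \frac{13}{79} \approx -0.16456$)
$\left(113 + s\right)^{2} = \left(113 - \frac{13}{79}\right)^{2} = \left(\frac{8914}{79}\right)^{2} = \frac{79459396}{6241}$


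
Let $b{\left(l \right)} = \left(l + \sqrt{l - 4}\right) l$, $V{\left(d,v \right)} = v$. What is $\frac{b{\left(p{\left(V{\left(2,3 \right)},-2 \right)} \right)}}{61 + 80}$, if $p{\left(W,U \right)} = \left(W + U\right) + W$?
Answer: $\frac{16}{141} \approx 0.11348$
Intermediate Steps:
$p{\left(W,U \right)} = U + 2 W$ ($p{\left(W,U \right)} = \left(U + W\right) + W = U + 2 W$)
$b{\left(l \right)} = l \left(l + \sqrt{-4 + l}\right)$ ($b{\left(l \right)} = \left(l + \sqrt{-4 + l}\right) l = l \left(l + \sqrt{-4 + l}\right)$)
$\frac{b{\left(p{\left(V{\left(2,3 \right)},-2 \right)} \right)}}{61 + 80} = \frac{\left(-2 + 2 \cdot 3\right) \left(\left(-2 + 2 \cdot 3\right) + \sqrt{-4 + \left(-2 + 2 \cdot 3\right)}\right)}{61 + 80} = \frac{\left(-2 + 6\right) \left(\left(-2 + 6\right) + \sqrt{-4 + \left(-2 + 6\right)}\right)}{141} = 4 \left(4 + \sqrt{-4 + 4}\right) \frac{1}{141} = 4 \left(4 + \sqrt{0}\right) \frac{1}{141} = 4 \left(4 + 0\right) \frac{1}{141} = 4 \cdot 4 \cdot \frac{1}{141} = 16 \cdot \frac{1}{141} = \frac{16}{141}$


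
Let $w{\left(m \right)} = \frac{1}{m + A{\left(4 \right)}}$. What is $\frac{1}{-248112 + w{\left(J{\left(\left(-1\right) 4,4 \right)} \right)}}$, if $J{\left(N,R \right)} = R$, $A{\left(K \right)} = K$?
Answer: $- \frac{8}{1984895} \approx -4.0304 \cdot 10^{-6}$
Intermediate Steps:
$w{\left(m \right)} = \frac{1}{4 + m}$ ($w{\left(m \right)} = \frac{1}{m + 4} = \frac{1}{4 + m}$)
$\frac{1}{-248112 + w{\left(J{\left(\left(-1\right) 4,4 \right)} \right)}} = \frac{1}{-248112 + \frac{1}{4 + 4}} = \frac{1}{-248112 + \frac{1}{8}} = \frac{1}{- \frac{1984895}{8}} = - \frac{8}{1984895}$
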